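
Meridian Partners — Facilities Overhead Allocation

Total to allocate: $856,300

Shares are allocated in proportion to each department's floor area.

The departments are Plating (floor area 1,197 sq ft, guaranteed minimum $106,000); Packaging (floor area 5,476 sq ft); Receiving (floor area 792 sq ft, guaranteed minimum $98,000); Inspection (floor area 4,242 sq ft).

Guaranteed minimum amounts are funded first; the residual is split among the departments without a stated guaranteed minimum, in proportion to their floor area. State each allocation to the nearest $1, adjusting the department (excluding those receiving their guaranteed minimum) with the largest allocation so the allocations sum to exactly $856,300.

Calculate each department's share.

Plating: $106,000 | Packaging: $367,565 | Receiving: $98,000 | Inspection: $284,735

Fund the minimums — Plating $106,000; Receiving $98,000. Remaining pool $652,300.
Remaining pool split over remaining floor area 9,718: Packaging 367,564.81 → $367,565; Inspection 284,735.19 → $284,735.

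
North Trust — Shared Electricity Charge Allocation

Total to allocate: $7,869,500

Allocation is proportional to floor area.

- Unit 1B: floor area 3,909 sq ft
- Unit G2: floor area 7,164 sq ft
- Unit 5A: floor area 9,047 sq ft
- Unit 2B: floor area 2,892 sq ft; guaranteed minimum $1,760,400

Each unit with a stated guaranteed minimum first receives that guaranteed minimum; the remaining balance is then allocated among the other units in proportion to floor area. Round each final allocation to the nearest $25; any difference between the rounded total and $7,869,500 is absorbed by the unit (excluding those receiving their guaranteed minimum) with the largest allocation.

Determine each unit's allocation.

Unit 1B: $1,186,900; Unit G2: $2,175,225; Unit 5A: $2,746,975; Unit 2B: $1,760,400

Guaranteed amounts: Unit 2B $1,760,400. Balance $6,109,100.
Balance split over remaining floor area 20,120: Unit 1B 1,186,902.18 → $1,186,900; Unit G2 2,175,228.25 → $2,175,225; Unit 5A 2,746,969.57 → $2,746,975.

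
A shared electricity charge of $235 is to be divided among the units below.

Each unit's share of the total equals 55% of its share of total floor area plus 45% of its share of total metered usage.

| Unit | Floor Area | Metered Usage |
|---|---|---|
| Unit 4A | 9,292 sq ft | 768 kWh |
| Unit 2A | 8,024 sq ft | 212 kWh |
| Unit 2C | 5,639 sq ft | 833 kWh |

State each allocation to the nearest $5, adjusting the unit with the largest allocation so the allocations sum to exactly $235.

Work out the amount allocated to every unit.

Unit 4A: $95 · Unit 2A: $60 · Unit 2C: $80

Floor area total 22,955; metered usage total 1,813.
Blended shares (55% floor area + 45% metered usage): Unit 4A 0.4133; Unit 2A 0.2449; Unit 2C 0.3419.
Pro-rata amounts: Unit 4A 97.12; Unit 2A 57.55; Unit 2C 80.34.
At nearest $5: Unit 4A $95; Unit 2A $60; Unit 2C $80. Sum = $235.
Rounded total matches; no reconciliation needed.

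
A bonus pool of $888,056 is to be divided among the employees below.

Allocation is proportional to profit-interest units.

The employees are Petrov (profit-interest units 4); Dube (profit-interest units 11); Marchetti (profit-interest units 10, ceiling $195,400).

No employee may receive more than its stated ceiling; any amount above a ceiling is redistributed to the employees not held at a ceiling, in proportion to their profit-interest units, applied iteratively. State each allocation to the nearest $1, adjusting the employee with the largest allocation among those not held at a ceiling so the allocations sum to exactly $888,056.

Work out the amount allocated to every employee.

Sum of profit-interest units: 25.
Pro-rata shares before constraints: Petrov 142,088.96; Dube 390,744.64; Marchetti 355,222.40.
Cap binds for Marchetti ($195,400); remaining pool $692,656 reallocated over remaining profit-interest units 15.
Shares after redistribution: Petrov 184,708.27 → $184,708; Dube 507,947.73 → $507,948.

Petrov: $184,708; Dube: $507,948; Marchetti: $195,400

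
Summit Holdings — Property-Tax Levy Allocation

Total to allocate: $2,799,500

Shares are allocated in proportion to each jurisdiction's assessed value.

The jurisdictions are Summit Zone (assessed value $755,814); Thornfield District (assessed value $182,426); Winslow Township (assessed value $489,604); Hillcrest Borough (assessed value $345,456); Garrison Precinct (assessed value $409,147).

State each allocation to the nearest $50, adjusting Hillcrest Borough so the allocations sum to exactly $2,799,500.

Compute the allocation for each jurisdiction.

Summit Zone: $969,500 | Thornfield District: $234,000 | Winslow Township: $628,050 | Hillcrest Borough: $443,100 | Garrison Precinct: $524,850

Combined assessed value = 2,182,447.
Proportional shares: Summit Zone 755,814/2,182,447 × $2,799,500 = 969,508.67; Thornfield District 182,426/2,182,447 × $2,799,500 = 234,004.12; Winslow Township 489,604/2,182,447 × $2,799,500 = 628,031.93; Hillcrest Borough 345,456/2,182,447 × $2,799,500 = 443,128.32; Garrison Precinct 409,147/2,182,447 × $2,799,500 = 524,826.96.
After rounding ($50): Summit Zone $969,500; Thornfield District $234,000; Winslow Township $628,050; Hillcrest Borough $443,150; Garrison Precinct $524,850. Sum = $2,799,550.
Difference $2,799,500 − $2,799,550 = −$50 applied to Hillcrest Borough: Hillcrest Borough becomes $443,100.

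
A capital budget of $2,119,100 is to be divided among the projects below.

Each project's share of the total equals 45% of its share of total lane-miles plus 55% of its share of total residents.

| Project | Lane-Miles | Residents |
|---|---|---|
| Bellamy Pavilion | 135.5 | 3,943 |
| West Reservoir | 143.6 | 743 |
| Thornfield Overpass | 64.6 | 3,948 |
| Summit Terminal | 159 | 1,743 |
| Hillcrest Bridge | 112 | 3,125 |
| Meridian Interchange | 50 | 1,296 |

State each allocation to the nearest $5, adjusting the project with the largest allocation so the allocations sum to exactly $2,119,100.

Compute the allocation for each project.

Lane-miles total 664.7; residents total 14,798.
Composite weights (45% lane-miles + 55% residents): Bellamy Pavilion 0.2383; West Reservoir 0.1248; Thornfield Overpass 0.1905; Summit Terminal 0.1724; Hillcrest Bridge 0.1920; Meridian Interchange 0.0820.
Proportional shares: Bellamy Pavilion 504,946.19; West Reservoir 264,531.51; Thornfield Overpass 403,625.11; Summit Terminal 365,385.71; Hillcrest Bridge 406,806.03; Meridian Interchange 173,805.46.
At nearest $5: Bellamy Pavilion $504,945; West Reservoir $264,530; Thornfield Overpass $403,625; Summit Terminal $365,385; Hillcrest Bridge $406,805; Meridian Interchange $173,805. Sum = $2,119,095.
Difference $2,119,100 − $2,119,095 = +$5 applied to largest allocation (Bellamy Pavilion): Bellamy Pavilion becomes $504,950.

Bellamy Pavilion: $504,950 · West Reservoir: $264,530 · Thornfield Overpass: $403,625 · Summit Terminal: $365,385 · Hillcrest Bridge: $406,805 · Meridian Interchange: $173,805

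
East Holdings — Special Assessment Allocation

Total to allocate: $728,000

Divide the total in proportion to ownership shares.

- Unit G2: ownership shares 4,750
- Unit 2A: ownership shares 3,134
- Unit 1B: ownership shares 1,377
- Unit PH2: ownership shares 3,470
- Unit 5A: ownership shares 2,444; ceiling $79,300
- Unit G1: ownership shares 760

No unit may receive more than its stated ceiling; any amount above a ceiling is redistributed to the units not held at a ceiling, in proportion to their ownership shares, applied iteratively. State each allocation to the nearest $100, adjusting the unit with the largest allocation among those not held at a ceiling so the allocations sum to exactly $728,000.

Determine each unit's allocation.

Unit G2: $228,400 | Unit 2A: $150,700 | Unit 1B: $66,200 | Unit PH2: $166,900 | Unit 5A: $79,300 | Unit G1: $36,500

Total ownership shares = 15,935.
Pro-rata shares before constraints: Unit G2 217,006.59; Unit 2A 143,178.66; Unit 1B 62,909.07; Unit PH2 158,529.02; Unit 5A 111,655.60; Unit G1 34,721.05.
Held at cap: Unit 5A ($79,300); remaining pool $648,700 reallocated over remaining ownership shares 13,491.
Remaining shares: Unit G2 228,398.56 → $228,400; Unit 2A 150,694.97 → $150,700; Unit 1B 66,211.54 → $66,200; Unit PH2 166,851.16 → $166,900; Unit G1 36,543.77 → $36,500.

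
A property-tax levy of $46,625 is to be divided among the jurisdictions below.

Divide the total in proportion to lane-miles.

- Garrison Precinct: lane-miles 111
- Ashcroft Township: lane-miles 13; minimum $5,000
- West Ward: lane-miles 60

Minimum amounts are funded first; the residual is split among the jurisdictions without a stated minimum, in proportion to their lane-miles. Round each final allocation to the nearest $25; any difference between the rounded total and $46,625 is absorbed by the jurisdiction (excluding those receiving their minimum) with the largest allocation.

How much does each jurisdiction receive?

Guaranteed amounts: Ashcroft Township $5,000. Balance $41,625.
Balance split over remaining lane-miles 171: Garrison Precinct 27,019.74 → $27,025; West Ward 14,605.26 → $14,600.

Garrison Precinct: $27,025; Ashcroft Township: $5,000; West Ward: $14,600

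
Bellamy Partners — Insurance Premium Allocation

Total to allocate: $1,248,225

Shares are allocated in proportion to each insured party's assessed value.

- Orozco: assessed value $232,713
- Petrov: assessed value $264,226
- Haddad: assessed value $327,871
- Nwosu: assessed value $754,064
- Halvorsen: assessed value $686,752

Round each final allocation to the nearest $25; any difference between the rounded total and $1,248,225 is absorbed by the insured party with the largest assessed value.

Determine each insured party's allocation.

Total assessed value = 2,265,626.
Pro-rata amounts: Orozco 232,713/2,265,626 × $1,248,225 = 128,211.00; Petrov 264,226/2,265,626 × $1,248,225 = 145,572.79; Haddad 327,871/2,265,626 × $1,248,225 = 180,637.40; Nwosu 754,064/2,265,626 × $1,248,225 = 415,444.36; Halvorsen 686,752/2,265,626 × $1,248,225 = 378,359.45.
After rounding ($25): Orozco $128,200; Petrov $145,575; Haddad $180,625; Nwosu $415,450; Halvorsen $378,350. Sum = $1,248,200.
Difference $1,248,225 − $1,248,200 = +$25 applied to largest assessed value (Nwosu): Nwosu becomes $415,475.

Orozco: $128,200 · Petrov: $145,575 · Haddad: $180,625 · Nwosu: $415,475 · Halvorsen: $378,350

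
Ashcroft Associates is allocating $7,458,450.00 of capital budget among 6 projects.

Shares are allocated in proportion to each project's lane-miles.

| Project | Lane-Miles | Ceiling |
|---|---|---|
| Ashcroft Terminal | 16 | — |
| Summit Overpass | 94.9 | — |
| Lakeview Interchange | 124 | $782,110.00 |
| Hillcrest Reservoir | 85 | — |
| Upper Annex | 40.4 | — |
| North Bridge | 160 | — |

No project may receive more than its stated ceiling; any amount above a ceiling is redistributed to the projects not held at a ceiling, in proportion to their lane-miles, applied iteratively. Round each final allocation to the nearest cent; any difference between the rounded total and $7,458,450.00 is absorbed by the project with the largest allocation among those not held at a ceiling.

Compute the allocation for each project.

Ashcroft Terminal: $269,546.91; Summit Overpass: $1,598,750.10; Lakeview Interchange: $782,110.00; Hillcrest Reservoir: $1,431,967.95; Upper Annex: $680,605.94; North Bridge: $2,695,469.10

Total lane-miles = 520.3.
Proportional shares (ignoring caps): Ashcroft Terminal 229,358.4470; Summit Overpass 1,360,382.2891; Lakeview Interchange 1,777,527.9646; Hillcrest Reservoir 1,218,466.7500; Upper Annex 579,130.0788; North Bridge 2,293,584.4705.
Held at cap: Lakeview Interchange ($782,110.00); residual $6,676,340.00 reallocated over remaining lane-miles 396.3.
Shares after redistribution: Ashcroft Terminal 269,546.9089 → $269,546.91; Summit Overpass 1,598,750.1035 → $1,598,750.10; Hillcrest Reservoir 1,431,967.9536 → $1,431,967.95; Upper Annex 680,605.94499 → $680,605.94; North Bridge 2,695,469.0891 → $2,695,469.09.
Rounding difference +$0.01 applied to North Bridge → $2,695,469.10.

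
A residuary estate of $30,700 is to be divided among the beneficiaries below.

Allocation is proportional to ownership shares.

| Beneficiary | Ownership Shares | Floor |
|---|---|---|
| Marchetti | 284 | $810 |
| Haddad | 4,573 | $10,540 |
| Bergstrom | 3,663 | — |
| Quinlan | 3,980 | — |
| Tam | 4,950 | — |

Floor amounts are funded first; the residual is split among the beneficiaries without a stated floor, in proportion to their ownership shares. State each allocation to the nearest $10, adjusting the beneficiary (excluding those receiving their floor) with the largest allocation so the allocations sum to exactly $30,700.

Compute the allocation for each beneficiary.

Minimums first: Marchetti $810; Haddad $10,540. Balance $19,350.
Balance split over remaining ownership shares 12,593: Bergstrom 5,628.45 → $5,630; Quinlan 6,115.54 → $6,120; Tam 7,606.01 → $7,610.
Rounding difference −$10 applied to Tam → $7,600.

Marchetti: $810; Haddad: $10,540; Bergstrom: $5,630; Quinlan: $6,120; Tam: $7,600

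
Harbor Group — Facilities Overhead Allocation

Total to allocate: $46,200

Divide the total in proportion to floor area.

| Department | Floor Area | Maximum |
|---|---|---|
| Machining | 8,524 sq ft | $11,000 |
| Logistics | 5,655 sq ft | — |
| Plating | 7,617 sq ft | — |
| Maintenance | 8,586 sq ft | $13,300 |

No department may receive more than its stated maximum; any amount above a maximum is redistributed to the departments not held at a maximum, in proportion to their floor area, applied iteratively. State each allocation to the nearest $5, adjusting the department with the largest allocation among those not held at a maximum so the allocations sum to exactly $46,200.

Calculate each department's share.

Total floor area = 30,382.
Proportional shares (ignoring caps): Machining 12,961.91; Logistics 8,599.20; Plating 11,582.69; Maintenance 13,056.19.
Cap binds for Machining ($11,000); balance $35,200 reallocated over remaining floor area 21,858.
Cap binds for Maintenance ($13,300); balance $21,900 reallocated over remaining floor area 13,272.
Remaining shares: Logistics 9,331.26 → $9,330; Plating 12,568.74 → $12,570.

Machining: $11,000; Logistics: $9,330; Plating: $12,570; Maintenance: $13,300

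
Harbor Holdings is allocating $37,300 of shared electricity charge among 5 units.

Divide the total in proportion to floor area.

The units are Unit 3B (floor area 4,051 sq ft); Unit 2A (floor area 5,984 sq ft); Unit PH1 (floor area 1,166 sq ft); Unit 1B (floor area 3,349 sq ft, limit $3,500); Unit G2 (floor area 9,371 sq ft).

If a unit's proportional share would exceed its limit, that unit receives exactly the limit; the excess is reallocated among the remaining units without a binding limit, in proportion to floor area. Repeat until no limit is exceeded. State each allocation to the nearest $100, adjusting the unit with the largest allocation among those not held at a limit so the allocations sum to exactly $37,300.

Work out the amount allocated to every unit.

Unit 3B: $6,700; Unit 2A: $9,800; Unit PH1: $1,900; Unit 1B: $3,500; Unit G2: $15,400

Combined floor area = 23,921.
Proportional shares (ignoring caps): Unit 3B 6,316.72; Unit 2A 9,330.85; Unit PH1 1,818.14; Unit 1B 5,222.09; Unit G2 14,612.19.
Held at cap: Unit 1B ($3,500); remaining pool $33,800 reallocated over remaining floor area 20,572.
Remaining shares: Unit 3B 6,655.83 → $6,700; Unit 2A 9,831.77 → $9,800; Unit PH1 1,915.75 → $1,900; Unit G2 15,396.65 → $15,400.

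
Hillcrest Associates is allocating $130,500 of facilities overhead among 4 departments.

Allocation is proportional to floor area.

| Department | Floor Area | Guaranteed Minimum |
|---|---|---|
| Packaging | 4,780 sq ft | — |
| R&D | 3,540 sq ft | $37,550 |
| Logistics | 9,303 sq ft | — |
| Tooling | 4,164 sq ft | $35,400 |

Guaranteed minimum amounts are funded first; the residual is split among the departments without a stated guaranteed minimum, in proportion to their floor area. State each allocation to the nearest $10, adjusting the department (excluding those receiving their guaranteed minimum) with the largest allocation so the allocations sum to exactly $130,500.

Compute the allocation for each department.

Minimums first: R&D $37,550; Tooling $35,400. Balance $57,550.
Balance split over remaining floor area 14,083: Packaging 19,533.41 → $19,530; Logistics 38,016.59 → $38,020.

Packaging: $19,530; R&D: $37,550; Logistics: $38,020; Tooling: $35,400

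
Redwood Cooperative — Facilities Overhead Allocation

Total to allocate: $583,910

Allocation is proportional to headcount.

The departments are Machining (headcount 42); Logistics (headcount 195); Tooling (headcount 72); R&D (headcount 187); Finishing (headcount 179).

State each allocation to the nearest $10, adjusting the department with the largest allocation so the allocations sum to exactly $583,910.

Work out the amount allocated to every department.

Machining: $36,330 · Logistics: $168,700 · Tooling: $62,280 · R&D: $161,760 · Finishing: $154,840

Sum of headcount: 675.
Raw shares: Machining 42/675 × $583,910 = 36,332.18; Logistics 195/675 × $583,910 = 168,685.11; Tooling 72/675 × $583,910 = 62,283.73; R&D 187/675 × $583,910 = 161,764.70; Finishing 179/675 × $583,910 = 154,844.28.
At nearest $10: Machining $36,330; Logistics $168,690; Tooling $62,280; R&D $161,760; Finishing $154,840. Sum = $583,900.
Difference $583,910 − $583,900 = +$10 applied to largest allocation (Logistics): Logistics becomes $168,700.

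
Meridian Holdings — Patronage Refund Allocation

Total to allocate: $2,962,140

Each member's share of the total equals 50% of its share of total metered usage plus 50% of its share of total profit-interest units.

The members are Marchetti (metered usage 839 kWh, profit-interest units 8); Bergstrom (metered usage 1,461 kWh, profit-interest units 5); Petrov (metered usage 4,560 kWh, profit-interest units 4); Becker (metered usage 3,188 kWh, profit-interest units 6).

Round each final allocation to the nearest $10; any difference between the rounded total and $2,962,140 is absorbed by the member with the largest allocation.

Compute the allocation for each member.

Totals — metered usage 10,048, profit-interest units 23.
Blended shares (50% metered usage + 50% profit-interest units): Marchetti 0.2157; Bergstrom 0.1814; Petrov 0.3139; Becker 0.2891.
Unrounded shares: Marchetti 638,822.95; Bergstrom 537,322.38; Petrov 929,719.03; Becker 856,275.64.
Rounded to nearest $10: Marchetti $638,820; Bergstrom $537,320; Petrov $929,720; Becker $856,280. Sum = $2,962,140.
Rounded total matches; no reconciliation needed.

Marchetti: $638,820; Bergstrom: $537,320; Petrov: $929,720; Becker: $856,280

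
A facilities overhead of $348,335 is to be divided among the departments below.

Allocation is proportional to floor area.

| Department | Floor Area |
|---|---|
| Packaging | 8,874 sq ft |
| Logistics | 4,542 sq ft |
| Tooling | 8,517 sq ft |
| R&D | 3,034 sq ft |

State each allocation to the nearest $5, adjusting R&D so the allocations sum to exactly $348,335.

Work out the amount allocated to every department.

Packaging: $123,810 · Logistics: $63,370 · Tooling: $118,830 · R&D: $42,325

Floor area total: 24,967.
Raw shares: Packaging 8,874/24,967 × $348,335 = 123,808.42; Logistics 4,542/24,967 × $348,335 = 63,369.15; Tooling 8,517/24,967 × $348,335 = 118,827.62; R&D 3,034/24,967 × $348,335 = 42,329.81.
After rounding ($5): Packaging $123,810; Logistics $63,370; Tooling $118,830; R&D $42,330. Sum = $348,340.
Difference $348,335 − $348,340 = −$5 applied to R&D: R&D becomes $42,325.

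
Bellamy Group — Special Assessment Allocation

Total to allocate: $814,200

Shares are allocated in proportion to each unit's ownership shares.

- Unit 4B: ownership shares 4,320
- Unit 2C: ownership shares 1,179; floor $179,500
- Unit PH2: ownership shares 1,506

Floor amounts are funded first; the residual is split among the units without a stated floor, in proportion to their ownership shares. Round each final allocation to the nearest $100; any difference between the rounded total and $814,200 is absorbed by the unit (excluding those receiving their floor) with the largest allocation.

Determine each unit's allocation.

Unit 4B: $470,600 · Unit 2C: $179,500 · Unit PH2: $164,100

Guaranteed amounts: Unit 2C $179,500. Residual $634,700.
Residual split over remaining ownership shares 5,826: Unit 4B 470,632.34 → $470,600; Unit PH2 164,067.66 → $164,100.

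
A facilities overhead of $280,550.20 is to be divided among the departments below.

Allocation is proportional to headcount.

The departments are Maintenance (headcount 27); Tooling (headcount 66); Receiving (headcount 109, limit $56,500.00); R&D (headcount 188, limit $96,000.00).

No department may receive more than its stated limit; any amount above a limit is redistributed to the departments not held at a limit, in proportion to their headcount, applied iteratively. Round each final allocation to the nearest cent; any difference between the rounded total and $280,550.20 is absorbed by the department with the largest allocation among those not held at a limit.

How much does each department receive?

Maintenance: $37,175.86 · Tooling: $90,874.34 · Receiving: $56,500.00 · R&D: $96,000.00

Total headcount = 390.
Unconstrained shares: Maintenance 19,422.7062; Tooling 47,477.7262; Receiving 78,410.1841; R&D 135,239.5836.
Capped: Receiving ($56,500.00), R&D ($96,000.00); remaining pool $128,050.20 reallocated over remaining headcount 93.
Shares after redistribution: Maintenance 37,175.8645 → $37,175.86; Tooling 90,874.3355 → $90,874.34.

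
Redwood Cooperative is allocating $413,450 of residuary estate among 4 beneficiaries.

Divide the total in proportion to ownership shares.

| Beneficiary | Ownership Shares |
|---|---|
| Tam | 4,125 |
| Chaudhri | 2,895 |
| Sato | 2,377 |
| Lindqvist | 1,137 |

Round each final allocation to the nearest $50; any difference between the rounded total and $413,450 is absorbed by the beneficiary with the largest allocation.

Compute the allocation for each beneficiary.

Ownership shares total: 10,534.
Unrounded shares: Tam 4,125/10,534 × $413,450 = 161,902.53; Chaudhri 2,895/10,534 × $413,450 = 113,626.14; Sato 2,377/10,534 × $413,450 = 93,295.11; Lindqvist 1,137/10,534 × $413,450 = 44,626.22.
After rounding ($50): Tam $161,900; Chaudhri $113,650; Sato $93,300; Lindqvist $44,650. Sum = $413,500.
Difference $413,450 − $413,500 = −$50 applied to largest allocation (Tam): Tam becomes $161,850.

Tam: $161,850 | Chaudhri: $113,650 | Sato: $93,300 | Lindqvist: $44,650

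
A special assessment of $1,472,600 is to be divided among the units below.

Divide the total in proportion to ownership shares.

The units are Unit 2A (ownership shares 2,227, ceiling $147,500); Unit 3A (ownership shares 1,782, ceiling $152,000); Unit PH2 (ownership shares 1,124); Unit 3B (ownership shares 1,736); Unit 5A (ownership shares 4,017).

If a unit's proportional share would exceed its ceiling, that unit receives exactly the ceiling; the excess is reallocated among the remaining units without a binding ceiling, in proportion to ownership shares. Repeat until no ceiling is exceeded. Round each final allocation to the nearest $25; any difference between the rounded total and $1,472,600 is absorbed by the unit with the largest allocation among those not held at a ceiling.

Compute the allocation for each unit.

Sum of ownership shares: 10,886.
Proportional shares (ignoring caps): Unit 2A 301,256.68; Unit 3A 241,059.45; Unit PH2 152,048.72; Unit 3B 234,836.82; Unit 5A 543,398.33.
Held at cap: Unit 2A ($147,500), Unit 3A ($152,000); residual $1,173,100 reallocated over remaining ownership shares 6,877.
Redistributed shares: Unit PH2 191,735.41 → $191,725; Unit 3B 296,132.27 → $296,125; Unit 5A 685,232.33 → $685,225.
Rounding difference +$25 applied to Unit 5A → $685,250.

Unit 2A: $147,500 | Unit 3A: $152,000 | Unit PH2: $191,725 | Unit 3B: $296,125 | Unit 5A: $685,250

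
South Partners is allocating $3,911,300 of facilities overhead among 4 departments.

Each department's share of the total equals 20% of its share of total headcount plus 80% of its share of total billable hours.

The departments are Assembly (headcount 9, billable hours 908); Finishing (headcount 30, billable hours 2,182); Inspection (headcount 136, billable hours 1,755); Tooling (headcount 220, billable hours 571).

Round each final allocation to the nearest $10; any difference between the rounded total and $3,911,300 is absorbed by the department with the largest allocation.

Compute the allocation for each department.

Assembly: $542,410 · Finishing: $1,320,040 · Inspection: $1,283,270 · Tooling: $765,580

Totals — headcount 395, billable hours 5,416.
Combined weights (20% headcount + 80% billable hours): Assembly 0.1387; Finishing 0.3375; Inspection 0.3281; Tooling 0.1957.
Unrounded shares: Assembly 542,411.59; Finishing 1,320,040.90; Inspection 1,283,268.84; Tooling 765,578.67.
Rounded to nearest $10: Assembly $542,410; Finishing $1,320,040; Inspection $1,283,270; Tooling $765,580. Sum = $3,911,300.
No rounding difference to absorb.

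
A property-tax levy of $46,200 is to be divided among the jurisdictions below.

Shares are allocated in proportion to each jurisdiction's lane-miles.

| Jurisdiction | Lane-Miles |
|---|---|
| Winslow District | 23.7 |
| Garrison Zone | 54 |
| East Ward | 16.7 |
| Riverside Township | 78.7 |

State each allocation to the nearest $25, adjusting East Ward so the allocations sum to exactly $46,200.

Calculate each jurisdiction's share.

Winslow District: $6,325 | Garrison Zone: $14,400 | East Ward: $4,475 | Riverside Township: $21,000

Lane-miles total: 173.1.
Pro-rata amounts: Winslow District 23.7/173.1 × $46,200 = 6,325.48; Garrison Zone 54/173.1 × $46,200 = 14,412.48; East Ward 16.7/173.1 × $46,200 = 4,457.19; Riverside Township 78.7/173.1 × $46,200 = 21,004.85.
Rounded to nearest $25: Winslow District $6,325; Garrison Zone $14,400; East Ward $4,450; Riverside Township $21,000. Sum = $46,175.
Difference $46,200 − $46,175 = +$25 applied to East Ward: East Ward becomes $4,475.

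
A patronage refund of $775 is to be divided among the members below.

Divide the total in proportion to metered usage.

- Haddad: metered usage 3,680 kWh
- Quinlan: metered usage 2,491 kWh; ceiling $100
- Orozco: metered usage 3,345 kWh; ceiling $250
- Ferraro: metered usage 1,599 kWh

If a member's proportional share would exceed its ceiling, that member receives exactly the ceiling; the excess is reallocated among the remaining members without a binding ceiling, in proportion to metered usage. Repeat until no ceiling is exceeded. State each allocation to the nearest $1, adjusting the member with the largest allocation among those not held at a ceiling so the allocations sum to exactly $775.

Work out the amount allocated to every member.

Haddad: $296 · Quinlan: $100 · Orozco: $250 · Ferraro: $129

Sum of metered usage: 11,115.
Pro-rata shares before constraints: Haddad 256.59; Quinlan 173.69; Orozco 233.23; Ferraro 111.49.
Held at cap: Quinlan ($100); remaining pool $675 reallocated over remaining metered usage 8,624.
Held at cap: Orozco ($250); remaining pool $425 reallocated over remaining metered usage 5,279.
Redistributed shares: Haddad 296.27 → $296; Ferraro 128.73 → $129.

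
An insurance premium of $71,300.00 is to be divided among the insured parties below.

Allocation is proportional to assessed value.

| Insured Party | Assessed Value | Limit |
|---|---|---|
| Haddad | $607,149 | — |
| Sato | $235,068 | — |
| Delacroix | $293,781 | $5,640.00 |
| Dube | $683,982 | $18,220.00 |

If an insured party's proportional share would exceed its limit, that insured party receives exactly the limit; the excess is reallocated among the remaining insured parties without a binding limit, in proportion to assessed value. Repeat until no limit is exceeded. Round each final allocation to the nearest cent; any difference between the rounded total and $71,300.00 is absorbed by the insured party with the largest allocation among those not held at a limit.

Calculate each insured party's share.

Assessed value total: 1,819,980.
Pro-rata shares before constraints: Haddad 23,785.8239; Sato 9,209.0838; Delacroix 11,509.2393; Dube 26,795.8530.
Cap binds for Delacroix ($5,640.00), Dube ($18,220.00); balance $47,440.00 reallocated over remaining assessed value 842,217.
Redistributed shares: Haddad 34,199.2011 → $34,199.20; Sato 13,240.7989 → $13,240.80.

Haddad: $34,199.20 | Sato: $13,240.80 | Delacroix: $5,640.00 | Dube: $18,220.00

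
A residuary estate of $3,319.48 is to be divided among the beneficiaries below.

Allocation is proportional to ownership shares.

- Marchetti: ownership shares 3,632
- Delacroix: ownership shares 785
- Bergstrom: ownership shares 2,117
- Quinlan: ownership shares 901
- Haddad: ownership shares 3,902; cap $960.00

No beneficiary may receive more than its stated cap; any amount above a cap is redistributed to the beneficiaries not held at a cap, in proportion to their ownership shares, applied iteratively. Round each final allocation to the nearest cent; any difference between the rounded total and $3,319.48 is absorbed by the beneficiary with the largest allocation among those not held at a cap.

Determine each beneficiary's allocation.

Marchetti: $1,152.60; Delacroix: $249.12; Bergstrom: $671.83; Quinlan: $285.93; Haddad: $960.00

Combined ownership shares = 11,337.
Proportional shares (ignoring caps): Marchetti 1,063.4517; Delacroix 229.8484; Bergstrom 619.8588; Quinlan 263.8133; Haddad 1,142.5078.
Cap binds for Haddad ($960.00); balance $2,359.48 reallocated over remaining ownership shares 7,435.
Redistributed shares: Marchetti 1,152.6068 → $1,152.61; Delacroix 249.1179 → $249.12; Bergstrom 671.82504 → $671.83; Quinlan 285.9303 → $285.93.
Rounding difference −$0.01 applied to Marchetti → $1,152.60.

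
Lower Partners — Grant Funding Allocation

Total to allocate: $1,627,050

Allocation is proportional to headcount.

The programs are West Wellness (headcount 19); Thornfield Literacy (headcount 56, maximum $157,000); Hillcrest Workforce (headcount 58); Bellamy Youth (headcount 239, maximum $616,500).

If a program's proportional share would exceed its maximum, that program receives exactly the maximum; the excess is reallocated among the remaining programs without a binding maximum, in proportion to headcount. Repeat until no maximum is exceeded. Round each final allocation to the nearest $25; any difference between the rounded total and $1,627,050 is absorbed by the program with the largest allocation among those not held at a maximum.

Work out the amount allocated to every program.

West Wellness: $210,625 · Thornfield Literacy: $157,000 · Hillcrest Workforce: $642,925 · Bellamy Youth: $616,500

Sum of headcount: 372.
Proportional shares (ignoring caps): West Wellness 83,102.02; Thornfield Literacy 244,932.26; Hillcrest Workforce 253,679.84; Bellamy Youth 1,045,335.89.
Held at cap: Thornfield Literacy ($157,000), Bellamy Youth ($616,500); residual $853,550 reallocated over remaining headcount 77.
Remaining shares: West Wellness 210,616.23 → $210,625; Hillcrest Workforce 642,933.77 → $642,925.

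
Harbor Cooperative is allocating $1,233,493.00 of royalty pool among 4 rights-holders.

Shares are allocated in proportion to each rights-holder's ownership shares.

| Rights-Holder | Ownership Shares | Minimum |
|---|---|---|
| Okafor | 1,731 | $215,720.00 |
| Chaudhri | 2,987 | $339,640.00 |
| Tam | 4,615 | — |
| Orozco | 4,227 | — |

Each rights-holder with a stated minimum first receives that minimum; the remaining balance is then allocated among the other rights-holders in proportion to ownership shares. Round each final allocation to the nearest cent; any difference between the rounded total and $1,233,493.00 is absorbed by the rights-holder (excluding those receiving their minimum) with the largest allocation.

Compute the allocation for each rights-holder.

Minimums first: Okafor $215,720.00; Chaudhri $339,640.00. Remaining pool $678,133.00.
Remaining pool split over remaining ownership shares 8,842: Tam 353,945.2381 → $353,945.24; Orozco 324,187.7619 → $324,187.76.

Okafor: $215,720.00 · Chaudhri: $339,640.00 · Tam: $353,945.24 · Orozco: $324,187.76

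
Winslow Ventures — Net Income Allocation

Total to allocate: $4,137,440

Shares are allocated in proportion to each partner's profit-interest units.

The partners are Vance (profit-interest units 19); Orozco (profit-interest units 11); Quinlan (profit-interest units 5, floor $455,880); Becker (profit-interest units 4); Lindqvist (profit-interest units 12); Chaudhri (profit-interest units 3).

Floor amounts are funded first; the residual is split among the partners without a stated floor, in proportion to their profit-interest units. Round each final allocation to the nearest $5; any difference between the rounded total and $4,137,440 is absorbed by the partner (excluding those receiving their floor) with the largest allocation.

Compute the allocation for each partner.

Guaranteed amounts: Quinlan $455,880. Residual $3,681,560.
Residual split over remaining profit-interest units 49: Vance 1,427,543.67 → $1,427,545; Orozco 826,472.65 → $826,475; Becker 300,535.51 → $300,535; Lindqvist 901,606.53 → $901,605; Chaudhri 225,401.63 → $225,400.

Vance: $1,427,545 | Orozco: $826,475 | Quinlan: $455,880 | Becker: $300,535 | Lindqvist: $901,605 | Chaudhri: $225,400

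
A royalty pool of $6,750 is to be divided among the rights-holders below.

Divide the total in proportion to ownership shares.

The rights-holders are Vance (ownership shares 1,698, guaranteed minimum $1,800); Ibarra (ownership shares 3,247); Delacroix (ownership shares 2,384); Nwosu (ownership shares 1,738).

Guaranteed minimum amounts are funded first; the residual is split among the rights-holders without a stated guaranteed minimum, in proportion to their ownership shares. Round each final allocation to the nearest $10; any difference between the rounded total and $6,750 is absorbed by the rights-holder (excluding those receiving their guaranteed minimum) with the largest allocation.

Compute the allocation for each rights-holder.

Minimums first: Vance $1,800. Remaining pool $4,950.
Remaining pool split over remaining ownership shares 7,369: Ibarra 2,181.12 → $2,180; Delacroix 1,601.41 → $1,600; Nwosu 1,167.47 → $1,170.

Vance: $1,800 · Ibarra: $2,180 · Delacroix: $1,600 · Nwosu: $1,170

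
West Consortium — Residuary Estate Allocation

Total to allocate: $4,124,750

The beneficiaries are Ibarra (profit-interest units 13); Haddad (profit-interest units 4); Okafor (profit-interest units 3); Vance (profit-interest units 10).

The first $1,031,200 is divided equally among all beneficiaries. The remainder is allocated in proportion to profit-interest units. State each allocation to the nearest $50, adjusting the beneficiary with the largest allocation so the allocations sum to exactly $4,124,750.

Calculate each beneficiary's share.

Equal tier: $1,031,200 ÷ 4 = $257,800 apiece.
Remainder $3,093,550 by profit-interest units (total 30): Ibarra 1,340,538.33 → $1,340,550; Haddad 412,473.33 → $412,450; Okafor 309,355.00 → $309,350; Vance 1,031,183.33 → $1,031,200.
Totals: Ibarra $257,800 + $1,340,550 = $1,598,350; Haddad $257,800 + $412,450 = $670,250; Okafor $257,800 + $309,350 = $567,150; Vance $257,800 + $1,031,200 = $1,289,000.

Ibarra: $1,598,350 · Haddad: $670,250 · Okafor: $567,150 · Vance: $1,289,000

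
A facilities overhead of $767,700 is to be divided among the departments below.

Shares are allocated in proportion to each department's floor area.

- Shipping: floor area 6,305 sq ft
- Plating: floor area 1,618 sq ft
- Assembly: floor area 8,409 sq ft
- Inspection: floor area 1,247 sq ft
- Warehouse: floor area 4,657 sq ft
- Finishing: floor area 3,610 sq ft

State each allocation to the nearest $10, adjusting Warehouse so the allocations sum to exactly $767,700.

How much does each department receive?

Floor area total: 25,846.
Proportional shares: Shipping 6,305/25,846 × $767,700 = 187,276.50; Plating 1,618/25,846 × $767,700 = 48,059.22; Assembly 8,409/25,846 × $767,700 = 249,771.31; Inspection 1,247/25,846 × $767,700 = 37,039.46; Warehouse 4,657/25,846 × $767,700 = 138,326.20; Finishing 3,610/25,846 × $767,700 = 107,227.31.
Rounded to nearest $10: Shipping $187,280; Plating $48,060; Assembly $249,770; Inspection $37,040; Warehouse $138,330; Finishing $107,230. Sum = $767,710.
Difference $767,700 − $767,710 = −$10 applied to Warehouse: Warehouse becomes $138,320.

Shipping: $187,280 | Plating: $48,060 | Assembly: $249,770 | Inspection: $37,040 | Warehouse: $138,320 | Finishing: $107,230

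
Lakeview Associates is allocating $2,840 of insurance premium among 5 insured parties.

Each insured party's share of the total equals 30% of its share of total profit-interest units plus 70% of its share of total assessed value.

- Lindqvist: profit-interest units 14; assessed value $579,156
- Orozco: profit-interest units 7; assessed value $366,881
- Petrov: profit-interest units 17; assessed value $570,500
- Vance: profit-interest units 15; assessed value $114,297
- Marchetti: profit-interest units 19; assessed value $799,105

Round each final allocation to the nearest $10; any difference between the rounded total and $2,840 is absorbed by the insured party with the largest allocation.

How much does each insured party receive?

Lindqvist: $640; Orozco: $380; Petrov: $670; Vance: $270; Marchetti: $880

Totals — profit-interest units 72, assessed value 2,429,939.
Blended shares (30% profit-interest units + 70% assessed value): Lindqvist 0.2252; Orozco 0.1349; Petrov 0.2352; Vance 0.0954; Marchetti 0.3094.
Pro-rata amounts: Lindqvist 639.49; Orozco 382.99; Petrov 667.91; Vance 271.01; Marchetti 878.60.
After rounding ($10): Lindqvist $640; Orozco $380; Petrov $670; Vance $270; Marchetti $880. Sum = $2,840.
No rounding difference to absorb.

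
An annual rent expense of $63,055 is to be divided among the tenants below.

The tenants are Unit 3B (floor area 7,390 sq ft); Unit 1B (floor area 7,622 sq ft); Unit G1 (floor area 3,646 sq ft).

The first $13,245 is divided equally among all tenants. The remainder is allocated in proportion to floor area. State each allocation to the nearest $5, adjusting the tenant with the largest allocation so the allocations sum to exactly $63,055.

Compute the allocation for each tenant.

Unit 3B: $24,145 · Unit 1B: $24,760 · Unit G1: $14,150

$13,245 shared equally gives $4,415 per tenant.
Remainder $49,810 by floor area (total 18,658): Unit 3B 19,728.58 → $19,730; Unit 1B 20,347.94 → $20,350; Unit G1 9,733.48 → $9,735.
Rounding difference −$5 on remainder applied to Unit 1B.
Totals: Unit 3B $4,415 + $19,730 = $24,145; Unit 1B $4,415 + $20,345 = $24,760; Unit G1 $4,415 + $9,735 = $14,150.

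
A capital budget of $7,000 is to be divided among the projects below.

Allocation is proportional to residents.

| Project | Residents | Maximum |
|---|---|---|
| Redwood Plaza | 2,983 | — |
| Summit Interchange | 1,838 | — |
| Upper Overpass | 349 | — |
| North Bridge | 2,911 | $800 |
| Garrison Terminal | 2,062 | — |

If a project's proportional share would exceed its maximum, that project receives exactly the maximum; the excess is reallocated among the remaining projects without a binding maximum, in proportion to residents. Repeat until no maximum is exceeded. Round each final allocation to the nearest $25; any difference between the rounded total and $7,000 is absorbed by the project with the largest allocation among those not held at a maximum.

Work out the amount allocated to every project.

Redwood Plaza: $2,550 · Summit Interchange: $1,575 · Upper Overpass: $300 · North Bridge: $800 · Garrison Terminal: $1,775

Combined residents = 10,143.
Pro-rata shares before constraints: Redwood Plaza 2,058.66; Summit Interchange 1,268.46; Upper Overpass 240.86; North Bridge 2,008.97; Garrison Terminal 1,423.05.
Cap binds for North Bridge ($800); remaining pool $6,200 reallocated over remaining residents 7,232.
Redistributed shares: Redwood Plaza 2,557.33 → $2,550; Summit Interchange 1,575.72 → $1,575; Upper Overpass 299.20 → $300; Garrison Terminal 1,767.75 → $1,775.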